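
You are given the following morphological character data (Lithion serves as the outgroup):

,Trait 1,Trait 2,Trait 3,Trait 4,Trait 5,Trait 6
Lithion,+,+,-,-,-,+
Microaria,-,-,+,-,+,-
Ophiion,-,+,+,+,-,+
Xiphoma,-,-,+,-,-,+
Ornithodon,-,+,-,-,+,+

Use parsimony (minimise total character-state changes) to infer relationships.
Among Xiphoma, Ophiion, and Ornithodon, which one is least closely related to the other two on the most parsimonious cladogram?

Character polarity is set by the outgroup: the derived state is whichever differs from the outgroup's state, so for Trait 1, Trait 2, Trait 6 the derived state is '-', and for the remaining characters it is '+'.
Trait 1 (derived state '-') is shared by all ingroup taxa — unites the whole ingroup.
Trait 2 (derived state '-') is shared by Microaria and Xiphoma — a synapomorphy uniting that clade.
Trait 3: derived state '+' in Microaria, Ophiion, and Xiphoma only — synapomorphy for {Microaria, Ophiion, Xiphoma}.
Trait 4: derived state '+' in Ophiion only — an autapomorphy, so it tells us nothing about relationships among taxa.
Trait 5 groups Microaria and Ornithodon, which is incompatible with the clades supported by the remaining characters; treating it as convergent (homoplasy) costs fewer steps than any alternative tree.
Trait 6: derived state '-' in Microaria only — an autapomorphy, so it tells us nothing about relationships among taxa.
Most parsimonious ingroup topology: (((Microaria,Xiphoma),Ophiion),Ornithodon).
Ophiion and Xiphoma share a more recent common ancestor with each other than either does with Ornithodon, so Ornithodon is the least closely related of the three.

Ornithodon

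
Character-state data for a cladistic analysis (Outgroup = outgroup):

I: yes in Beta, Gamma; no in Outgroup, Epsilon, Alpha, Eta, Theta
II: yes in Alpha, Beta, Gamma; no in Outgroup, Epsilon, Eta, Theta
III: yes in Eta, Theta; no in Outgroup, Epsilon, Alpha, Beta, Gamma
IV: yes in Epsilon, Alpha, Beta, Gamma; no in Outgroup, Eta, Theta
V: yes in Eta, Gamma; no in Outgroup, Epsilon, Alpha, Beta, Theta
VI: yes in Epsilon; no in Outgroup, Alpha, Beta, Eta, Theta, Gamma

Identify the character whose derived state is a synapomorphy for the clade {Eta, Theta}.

III

The outgroup has state 'no' for every character, so 'yes' is the derived state throughout.
I: derived state 'yes' in Beta and Gamma only — synapomorphy for {Beta, Gamma}.
Only Alpha, Beta, and Gamma show the derived state 'yes' for II, supporting them as a clade.
III (derived state 'yes') is shared by Eta and Theta — a synapomorphy uniting that clade.
IV (derived state 'yes') is shared by Alpha, Beta, Epsilon, and Gamma — a synapomorphy uniting that clade.
V (state 'yes') occurs in Eta and Gamma but conflicts with the nesting implied by the other characters — most parsimoniously interpreted as homoplasy.
VI: derived state 'yes' in Epsilon only — an autapomorphy, so it tells us nothing about relationships among taxa.
Most parsimonious ingroup topology: ((Epsilon,(Alpha,(Beta,Gamma))),(Eta,Theta)).
The clade {Eta, Theta} is supported by III: its derived state 'yes' occurs in exactly those taxa and in no other taxon (including the outgroup).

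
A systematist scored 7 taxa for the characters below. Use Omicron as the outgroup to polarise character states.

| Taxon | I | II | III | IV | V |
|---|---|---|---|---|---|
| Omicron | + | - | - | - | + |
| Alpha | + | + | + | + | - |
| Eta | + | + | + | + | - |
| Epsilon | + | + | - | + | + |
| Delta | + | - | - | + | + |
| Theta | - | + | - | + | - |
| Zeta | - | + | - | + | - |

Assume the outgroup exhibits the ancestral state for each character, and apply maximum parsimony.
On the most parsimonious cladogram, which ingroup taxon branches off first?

Character polarity is set by the outgroup: the derived state is whichever differs from the outgroup's state, so for I, V the derived state is '-', and for the remaining characters it is '+'.
I: derived state '-' in Theta and Zeta only — synapomorphy for {Theta, Zeta}.
II: derived state '+' in Alpha, Epsilon, Eta, Theta, and Zeta only — synapomorphy for {Alpha, Epsilon, Eta, Theta, Zeta}.
III: derived state '+' in Alpha and Eta only — synapomorphy for {Alpha, Eta}.
All ingroup taxa share the derived state '+' for IV; it defines the ingroup but does not resolve relationships within it.
V: derived state '-' in Alpha, Eta, Theta, and Zeta only — synapomorphy for {Alpha, Eta, Theta, Zeta}.
Most parsimonious ingroup topology: ((((Alpha,Eta),(Theta,Zeta)),Epsilon),Delta).
Delta is sister to the clade containing all other ingroup taxa, so it is the earliest-diverging (most basal) ingroup lineage.

Delta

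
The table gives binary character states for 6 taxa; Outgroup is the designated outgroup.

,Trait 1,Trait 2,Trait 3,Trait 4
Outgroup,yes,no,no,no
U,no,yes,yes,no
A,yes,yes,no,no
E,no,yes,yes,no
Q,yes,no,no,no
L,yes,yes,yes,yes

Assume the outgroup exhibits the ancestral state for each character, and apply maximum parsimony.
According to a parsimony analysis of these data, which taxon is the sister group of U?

E

Character polarity is set by the outgroup: the derived state is whichever differs from the outgroup's state, so for Trait 1 the derived state is 'no', and for the remaining characters it is 'yes'.
Only E and U show the derived state 'no' for Trait 1, supporting them as a clade.
Trait 2: derived state 'yes' in A, E, L, and U only — synapomorphy for {A, E, L, U}.
Trait 3 (derived state 'yes') is shared by E, L, and U — a synapomorphy uniting that clade.
Trait 4: derived state 'yes' in L only — an autapomorphy, so it tells us nothing about relationships among taxa.
Most parsimonious ingroup topology: ((((U,E),L),A),Q).
U and E form a cherry on this tree, so they are sister taxa.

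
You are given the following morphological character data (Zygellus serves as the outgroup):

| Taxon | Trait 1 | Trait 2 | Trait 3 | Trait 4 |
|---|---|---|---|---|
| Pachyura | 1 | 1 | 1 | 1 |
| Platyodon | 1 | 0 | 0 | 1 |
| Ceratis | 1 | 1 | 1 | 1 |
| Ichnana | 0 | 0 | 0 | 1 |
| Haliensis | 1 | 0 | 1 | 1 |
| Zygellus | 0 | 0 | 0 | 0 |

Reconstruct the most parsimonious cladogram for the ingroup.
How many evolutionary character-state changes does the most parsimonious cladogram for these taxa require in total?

The outgroup has state '0' for every character, so '1' is the derived state throughout.
Only Ceratis, Haliensis, Pachyura, and Platyodon show the derived state '1' for Trait 1, supporting them as a clade.
Trait 2 (derived state '1') is shared by Ceratis and Pachyura — a synapomorphy uniting that clade.
Only Ceratis, Haliensis, and Pachyura show the derived state '1' for Trait 3, supporting them as a clade.
All ingroup taxa share the derived state '1' for Trait 4; it defines the ingroup but does not resolve relationships within it.
Most parsimonious ingroup topology: ((((Ceratis,Pachyura),Haliensis),Platyodon),Ichnana).
Changes per character on this tree: Trait 1: 1; Trait 2: 1; Trait 3: 1; Trait 4: 1.
Total = 4.

4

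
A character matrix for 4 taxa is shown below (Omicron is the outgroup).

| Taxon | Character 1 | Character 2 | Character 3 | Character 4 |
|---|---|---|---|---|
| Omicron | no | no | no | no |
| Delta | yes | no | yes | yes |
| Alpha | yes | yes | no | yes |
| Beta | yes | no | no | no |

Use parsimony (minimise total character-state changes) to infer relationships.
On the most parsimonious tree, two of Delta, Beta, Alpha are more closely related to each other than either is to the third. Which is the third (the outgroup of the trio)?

The outgroup has state 'no' for every character, so 'yes' is the derived state throughout.
Character 1 (derived state 'yes') is shared by all ingroup taxa — unites the whole ingroup.
Character 2 (derived state 'yes') is unique to Alpha (autapomorphy; uninformative for grouping).
Character 3: derived state 'yes' in Delta only — an autapomorphy, so it tells us nothing about relationships among taxa.
Only Alpha and Delta show the derived state 'yes' for Character 4, supporting them as a clade.
Most parsimonious ingroup topology: ((Delta,Alpha),Beta).
Alpha and Delta share a more recent common ancestor with each other than either does with Beta, so Beta is the least closely related of the three.

Beta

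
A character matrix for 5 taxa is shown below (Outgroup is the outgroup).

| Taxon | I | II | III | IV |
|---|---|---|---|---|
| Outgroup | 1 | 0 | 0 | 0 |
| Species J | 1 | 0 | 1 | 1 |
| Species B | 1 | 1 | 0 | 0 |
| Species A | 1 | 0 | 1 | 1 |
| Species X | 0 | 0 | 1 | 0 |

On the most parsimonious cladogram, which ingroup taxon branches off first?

Character polarity is set by the outgroup: the derived state is whichever differs from the outgroup's state, so for I the derived state is '0', and for the remaining characters it is '1'.
I (derived state '0') is unique to Species X (autapomorphy; uninformative for grouping).
II: derived state '1' in Species B only — an autapomorphy, so it tells us nothing about relationships among taxa.
Only Species A, Species J, and Species X show the derived state '1' for III, supporting them as a clade.
IV: derived state '1' in Species A and Species J only — synapomorphy for {Species A, Species J}.
Most parsimonious ingroup topology: (((Species J,Species A),Species X),Species B).
Species B is sister to the clade containing all other ingroup taxa, so it is the earliest-diverging (most basal) ingroup lineage.

Species B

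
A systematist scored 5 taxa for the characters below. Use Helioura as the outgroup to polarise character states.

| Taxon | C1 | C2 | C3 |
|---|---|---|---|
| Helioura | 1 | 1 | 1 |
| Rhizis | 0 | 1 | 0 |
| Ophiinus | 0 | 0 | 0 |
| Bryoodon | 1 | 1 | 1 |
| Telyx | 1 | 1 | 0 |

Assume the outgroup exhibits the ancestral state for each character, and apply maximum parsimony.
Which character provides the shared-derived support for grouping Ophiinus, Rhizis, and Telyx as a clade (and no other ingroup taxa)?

C3

The outgroup has state '1' for every character, so '0' is the derived state throughout.
C1: derived state '0' in Ophiinus and Rhizis only — synapomorphy for {Ophiinus, Rhizis}.
C2 (derived state '0') is unique to Ophiinus (autapomorphy; uninformative for grouping).
C3: derived state '0' in Ophiinus, Rhizis, and Telyx only — synapomorphy for {Ophiinus, Rhizis, Telyx}.
Most parsimonious ingroup topology: (((Rhizis,Ophiinus),Telyx),Bryoodon).
The clade {Ophiinus, Rhizis, Telyx} is supported by C3: its derived state '0' occurs in exactly those taxa and in no other taxon (including the outgroup).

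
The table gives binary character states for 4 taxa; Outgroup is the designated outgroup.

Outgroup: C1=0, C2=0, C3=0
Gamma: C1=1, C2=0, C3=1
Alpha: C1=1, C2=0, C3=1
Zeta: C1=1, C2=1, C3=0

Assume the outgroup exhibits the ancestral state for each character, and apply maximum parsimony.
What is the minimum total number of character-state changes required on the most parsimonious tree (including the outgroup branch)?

The outgroup has state '0' for every character, so '1' is the derived state throughout.
C1 (derived state '1') is shared by all ingroup taxa — unites the whole ingroup.
C2: derived state '1' in Zeta only — an autapomorphy, so it tells us nothing about relationships among taxa.
C3: derived state '1' in Alpha and Gamma only — synapomorphy for {Alpha, Gamma}.
Most parsimonious ingroup topology: ((Gamma,Alpha),Zeta).
Changes per character on this tree: C1: 1; C2: 1; C3: 1.
Total = 3.

3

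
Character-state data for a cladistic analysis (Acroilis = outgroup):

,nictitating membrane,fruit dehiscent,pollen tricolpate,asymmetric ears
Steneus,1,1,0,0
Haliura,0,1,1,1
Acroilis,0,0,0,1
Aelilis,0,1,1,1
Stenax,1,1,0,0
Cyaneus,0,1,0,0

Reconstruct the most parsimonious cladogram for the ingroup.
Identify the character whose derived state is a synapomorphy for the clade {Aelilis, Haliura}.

Character polarity is set by the outgroup: the derived state is whichever differs from the outgroup's state, so for asymmetric ears the derived state is '0', and for the remaining characters it is '1'.
nictitating membrane (derived state '1') is shared by Stenax and Steneus — a synapomorphy uniting that clade.
fruit dehiscent (derived state '1') is shared by all ingroup taxa — unites the whole ingroup.
Only Aelilis and Haliura show the derived state '1' for pollen tricolpate, supporting them as a clade.
asymmetric ears: derived state '0' in Cyaneus, Stenax, and Steneus only — synapomorphy for {Cyaneus, Stenax, Steneus}.
Most parsimonious ingroup topology: (((Stenax,Steneus),Cyaneus),(Haliura,Aelilis)).
The clade {Aelilis, Haliura} is supported by pollen tricolpate: its derived state '1' occurs in exactly those taxa and in no other taxon (including the outgroup).

pollen tricolpate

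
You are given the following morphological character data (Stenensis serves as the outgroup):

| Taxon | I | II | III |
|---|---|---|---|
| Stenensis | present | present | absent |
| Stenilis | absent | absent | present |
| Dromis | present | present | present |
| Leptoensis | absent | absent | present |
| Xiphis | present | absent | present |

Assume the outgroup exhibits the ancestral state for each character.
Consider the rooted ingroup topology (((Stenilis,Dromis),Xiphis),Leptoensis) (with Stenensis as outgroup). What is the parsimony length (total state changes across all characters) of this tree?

Map each character onto (((Stenilis,Dromis),Xiphis),Leptoensis) (rooted by Stenensis) and count the minimum state changes it requires (Fitch parsimony):
I: 2; II: 2; III: 1.
Total tree length = 5.

5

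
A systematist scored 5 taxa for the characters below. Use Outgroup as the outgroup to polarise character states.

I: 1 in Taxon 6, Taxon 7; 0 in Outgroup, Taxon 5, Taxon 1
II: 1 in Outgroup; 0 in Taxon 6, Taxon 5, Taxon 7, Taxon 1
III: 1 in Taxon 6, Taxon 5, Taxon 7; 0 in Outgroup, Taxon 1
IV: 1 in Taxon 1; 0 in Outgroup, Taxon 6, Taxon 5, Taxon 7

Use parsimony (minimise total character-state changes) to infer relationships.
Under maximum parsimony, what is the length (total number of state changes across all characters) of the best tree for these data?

Character polarity is set by the outgroup: the derived state is whichever differs from the outgroup's state, so for II the derived state is '0', and for the remaining characters it is '1'.
Only Taxon 6 and Taxon 7 show the derived state '1' for I, supporting them as a clade.
II (derived state '0') is shared by all ingroup taxa — unites the whole ingroup.
III (derived state '1') is shared by Taxon 5, Taxon 6, and Taxon 7 — a synapomorphy uniting that clade.
IV: derived state '1' in Taxon 1 only — an autapomorphy, so it tells us nothing about relationships among taxa.
Most parsimonious ingroup topology: (((Taxon 6,Taxon 7),Taxon 5),Taxon 1).
Changes per character on this tree: I: 1; II: 1; III: 1; IV: 1.
Total = 4.

4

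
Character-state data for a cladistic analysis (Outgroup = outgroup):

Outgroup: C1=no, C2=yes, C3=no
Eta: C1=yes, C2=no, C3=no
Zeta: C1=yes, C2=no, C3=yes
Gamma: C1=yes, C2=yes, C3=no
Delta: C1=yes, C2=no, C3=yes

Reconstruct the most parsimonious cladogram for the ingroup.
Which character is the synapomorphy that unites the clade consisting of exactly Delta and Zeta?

C3

Character polarity is set by the outgroup: the derived state is whichever differs from the outgroup's state, so for C2 the derived state is 'no', and for the remaining characters it is 'yes'.
C1 (derived state 'yes') is shared by all ingroup taxa — unites the whole ingroup.
C2: derived state 'no' in Delta, Eta, and Zeta only — synapomorphy for {Delta, Eta, Zeta}.
C3 (derived state 'yes') is shared by Delta and Zeta — a synapomorphy uniting that clade.
Most parsimonious ingroup topology: ((Eta,(Zeta,Delta)),Gamma).
The clade {Delta, Zeta} is supported by C3: its derived state 'yes' occurs in exactly those taxa and in no other taxon (including the outgroup).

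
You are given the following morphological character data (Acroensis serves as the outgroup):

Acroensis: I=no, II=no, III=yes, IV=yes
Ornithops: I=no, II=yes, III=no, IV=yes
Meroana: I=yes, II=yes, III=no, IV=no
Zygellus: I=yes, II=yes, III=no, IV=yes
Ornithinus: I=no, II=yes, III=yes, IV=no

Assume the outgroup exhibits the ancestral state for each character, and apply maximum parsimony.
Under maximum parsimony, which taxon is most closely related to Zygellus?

Meroana

Character polarity is set by the outgroup: the derived state is whichever differs from the outgroup's state, so for III, IV the derived state is 'no', and for the remaining characters it is 'yes'.
I: derived state 'yes' in Meroana and Zygellus only — synapomorphy for {Meroana, Zygellus}.
II (derived state 'yes') is shared by all ingroup taxa — unites the whole ingroup.
III: derived state 'no' in Meroana, Ornithops, and Zygellus only — synapomorphy for {Meroana, Ornithops, Zygellus}.
IV (state 'no') occurs in Meroana and Ornithinus but conflicts with the nesting implied by the other characters — most parsimoniously interpreted as homoplasy.
Most parsimonious ingroup topology: ((Ornithops,(Meroana,Zygellus)),Ornithinus).
Zygellus and Meroana form a cherry on this tree, so they are sister taxa.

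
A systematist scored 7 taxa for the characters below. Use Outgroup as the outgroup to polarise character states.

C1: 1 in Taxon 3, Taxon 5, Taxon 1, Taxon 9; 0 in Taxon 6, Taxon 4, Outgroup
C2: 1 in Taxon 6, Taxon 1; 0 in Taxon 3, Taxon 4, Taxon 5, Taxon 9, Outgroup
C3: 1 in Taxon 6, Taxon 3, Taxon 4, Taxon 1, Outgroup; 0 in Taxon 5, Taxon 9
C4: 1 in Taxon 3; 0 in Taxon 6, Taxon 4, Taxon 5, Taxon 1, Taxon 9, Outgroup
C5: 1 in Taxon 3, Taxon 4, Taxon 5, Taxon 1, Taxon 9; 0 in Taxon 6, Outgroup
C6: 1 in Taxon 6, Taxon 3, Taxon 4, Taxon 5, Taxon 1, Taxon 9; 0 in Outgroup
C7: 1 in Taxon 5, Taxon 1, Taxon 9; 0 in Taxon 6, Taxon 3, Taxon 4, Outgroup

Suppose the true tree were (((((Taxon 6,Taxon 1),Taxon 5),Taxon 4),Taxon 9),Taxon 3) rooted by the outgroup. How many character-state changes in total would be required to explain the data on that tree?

Map each character onto (((((Taxon 6,Taxon 1),Taxon 5),Taxon 4),Taxon 9),Taxon 3) (rooted by Outgroup) and count the minimum state changes it requires (Fitch parsimony):
C1: 3; C2: 1; C3: 2; C4: 1; C5: 2; C6: 1; C7: 3.
Total tree length = 13.

13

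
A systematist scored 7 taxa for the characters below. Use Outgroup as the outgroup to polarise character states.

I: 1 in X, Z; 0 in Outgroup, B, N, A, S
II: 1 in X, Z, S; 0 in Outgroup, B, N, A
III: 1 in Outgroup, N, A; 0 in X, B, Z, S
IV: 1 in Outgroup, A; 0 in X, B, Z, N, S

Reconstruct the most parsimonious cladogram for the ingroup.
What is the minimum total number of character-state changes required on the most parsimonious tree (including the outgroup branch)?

4

Character polarity is set by the outgroup: the derived state is whichever differs from the outgroup's state, so for III, IV the derived state is '0', and for the remaining characters it is '1'.
Only X and Z show the derived state '1' for I, supporting them as a clade.
II (derived state '1') is shared by S, X, and Z — a synapomorphy uniting that clade.
III: derived state '0' in B, S, X, and Z only — synapomorphy for {B, S, X, Z}.
Only B, N, S, X, and Z show the derived state '0' for IV, supporting them as a clade.
Most parsimonious ingroup topology: (((((Z,X),S),B),N),A).
Changes per character on this tree: I: 1; II: 1; III: 1; IV: 1.
Total = 4.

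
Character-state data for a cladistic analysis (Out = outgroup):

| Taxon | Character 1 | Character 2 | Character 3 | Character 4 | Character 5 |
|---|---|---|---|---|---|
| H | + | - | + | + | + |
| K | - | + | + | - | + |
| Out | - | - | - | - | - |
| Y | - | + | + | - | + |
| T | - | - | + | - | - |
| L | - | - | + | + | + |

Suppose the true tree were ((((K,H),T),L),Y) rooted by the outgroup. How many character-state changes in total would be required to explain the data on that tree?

8

Map each character onto ((((K,H),T),L),Y) (rooted by Out) and count the minimum state changes it requires (Fitch parsimony):
Character 1: 1; Character 2: 2; Character 3: 1; Character 4: 2; Character 5: 2.
Total tree length = 8.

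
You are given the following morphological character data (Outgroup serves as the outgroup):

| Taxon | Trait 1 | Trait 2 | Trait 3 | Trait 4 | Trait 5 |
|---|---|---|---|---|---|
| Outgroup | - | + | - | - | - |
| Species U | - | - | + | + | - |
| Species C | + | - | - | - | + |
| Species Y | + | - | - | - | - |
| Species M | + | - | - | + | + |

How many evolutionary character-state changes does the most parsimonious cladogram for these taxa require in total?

6

Character polarity is set by the outgroup: the derived state is whichever differs from the outgroup's state, so for Trait 2 the derived state is '-', and for the remaining characters it is '+'.
Trait 1: derived state '+' in Species C, Species M, and Species Y only — synapomorphy for {Species C, Species M, Species Y}.
All ingroup taxa share the derived state '-' for Trait 2; it defines the ingroup but does not resolve relationships within it.
Trait 3 (derived state '+') is unique to Species U (autapomorphy; uninformative for grouping).
Trait 4 (state '+') occurs in Species M and Species U but conflicts with the nesting implied by the other characters — most parsimoniously interpreted as homoplasy.
Trait 5 (derived state '+') is shared by Species C and Species M — a synapomorphy uniting that clade.
Most parsimonious ingroup topology: (Species U,((Species C,Species M),Species Y)).
Changes per character on this tree: Trait 1: 1; Trait 2: 1; Trait 3: 1; Trait 4: 2; Trait 5: 1.
Total = 6.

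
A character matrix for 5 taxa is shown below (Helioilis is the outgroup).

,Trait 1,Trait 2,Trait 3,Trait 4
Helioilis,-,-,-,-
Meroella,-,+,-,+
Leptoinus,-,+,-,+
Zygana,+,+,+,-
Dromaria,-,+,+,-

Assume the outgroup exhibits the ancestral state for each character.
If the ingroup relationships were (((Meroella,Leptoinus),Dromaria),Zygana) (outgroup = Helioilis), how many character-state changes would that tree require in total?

Map each character onto (((Meroella,Leptoinus),Dromaria),Zygana) (rooted by Helioilis) and count the minimum state changes it requires (Fitch parsimony):
Trait 1: 1; Trait 2: 1; Trait 3: 2; Trait 4: 1.
Total tree length = 5.

5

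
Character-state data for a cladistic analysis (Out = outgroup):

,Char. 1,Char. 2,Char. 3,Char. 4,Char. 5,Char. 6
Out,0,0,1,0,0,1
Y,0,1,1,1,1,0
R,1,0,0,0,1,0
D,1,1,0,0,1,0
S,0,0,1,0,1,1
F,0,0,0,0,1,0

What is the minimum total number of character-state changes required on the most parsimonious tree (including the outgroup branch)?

Character polarity is set by the outgroup: the derived state is whichever differs from the outgroup's state, so for Char. 3, Char. 6 the derived state is '0', and for the remaining characters it is '1'.
Char. 1 (derived state '1') is shared by D and R — a synapomorphy uniting that clade.
Char. 2 (state '1') occurs in D and Y but conflicts with the nesting implied by the other characters — most parsimoniously interpreted as homoplasy.
Char. 3 (derived state '0') is shared by D, F, and R — a synapomorphy uniting that clade.
Char. 4 (derived state '1') is unique to Y (autapomorphy; uninformative for grouping).
All ingroup taxa share the derived state '1' for Char. 5; it defines the ingroup but does not resolve relationships within it.
Char. 6 (derived state '0') is shared by D, F, R, and Y — a synapomorphy uniting that clade.
Most parsimonious ingroup topology: ((Y,((R,D),F)),S).
Changes per character on this tree: Char. 1: 1; Char. 2: 2; Char. 3: 1; Char. 4: 1; Char. 5: 1; Char. 6: 1.
Total = 7.

7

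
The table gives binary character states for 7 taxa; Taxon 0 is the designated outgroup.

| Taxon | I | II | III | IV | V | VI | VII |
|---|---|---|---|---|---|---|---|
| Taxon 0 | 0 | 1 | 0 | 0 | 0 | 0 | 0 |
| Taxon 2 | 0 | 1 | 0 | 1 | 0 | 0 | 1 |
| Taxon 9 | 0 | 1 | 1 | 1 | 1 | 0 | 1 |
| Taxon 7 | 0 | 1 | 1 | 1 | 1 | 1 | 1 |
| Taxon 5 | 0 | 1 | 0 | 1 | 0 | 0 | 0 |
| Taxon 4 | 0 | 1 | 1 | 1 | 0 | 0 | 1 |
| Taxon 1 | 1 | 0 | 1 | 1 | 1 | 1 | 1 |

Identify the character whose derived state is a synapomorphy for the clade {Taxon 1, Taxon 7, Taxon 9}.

V

Character polarity is set by the outgroup: the derived state is whichever differs from the outgroup's state, so for II the derived state is '0', and for the remaining characters it is '1'.
I: derived state '1' in Taxon 1 only — an autapomorphy, so it tells us nothing about relationships among taxa.
II: derived state '0' in Taxon 1 only — an autapomorphy, so it tells us nothing about relationships among taxa.
III: derived state '1' in Taxon 1, Taxon 4, Taxon 7, and Taxon 9 only — synapomorphy for {Taxon 1, Taxon 4, Taxon 7, Taxon 9}.
IV (derived state '1') is shared by all ingroup taxa — unites the whole ingroup.
Only Taxon 1, Taxon 7, and Taxon 9 show the derived state '1' for V, supporting them as a clade.
Only Taxon 1 and Taxon 7 show the derived state '1' for VI, supporting them as a clade.
VII: derived state '1' in Taxon 1, Taxon 2, Taxon 4, Taxon 7, and Taxon 9 only — synapomorphy for {Taxon 1, Taxon 2, Taxon 4, Taxon 7, Taxon 9}.
Most parsimonious ingroup topology: ((Taxon 2,((Taxon 9,(Taxon 7,Taxon 1)),Taxon 4)),Taxon 5).
The clade {Taxon 1, Taxon 7, Taxon 9} is supported by V: its derived state '1' occurs in exactly those taxa and in no other taxon (including the outgroup).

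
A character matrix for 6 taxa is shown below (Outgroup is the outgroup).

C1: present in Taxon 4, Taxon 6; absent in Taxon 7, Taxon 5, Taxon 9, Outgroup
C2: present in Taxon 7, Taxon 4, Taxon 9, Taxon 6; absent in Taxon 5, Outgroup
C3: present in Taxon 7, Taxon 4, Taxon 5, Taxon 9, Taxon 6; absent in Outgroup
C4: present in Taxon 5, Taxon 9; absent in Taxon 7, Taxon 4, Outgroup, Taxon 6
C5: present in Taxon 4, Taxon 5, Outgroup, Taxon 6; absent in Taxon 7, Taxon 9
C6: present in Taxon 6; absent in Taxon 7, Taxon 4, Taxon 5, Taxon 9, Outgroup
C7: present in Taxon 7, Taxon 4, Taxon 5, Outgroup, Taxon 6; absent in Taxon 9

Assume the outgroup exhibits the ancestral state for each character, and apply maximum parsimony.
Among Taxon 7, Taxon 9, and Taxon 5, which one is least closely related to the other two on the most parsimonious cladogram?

Character polarity is set by the outgroup: the derived state is whichever differs from the outgroup's state, so for C5, C7 the derived state is 'absent', and for the remaining characters it is 'present'.
Only Taxon 4 and Taxon 6 show the derived state 'present' for C1, supporting them as a clade.
C2 (derived state 'present') is shared by Taxon 4, Taxon 6, Taxon 7, and Taxon 9 — a synapomorphy uniting that clade.
All ingroup taxa share the derived state 'present' for C3; it defines the ingroup but does not resolve relationships within it.
C4 (state 'present') occurs in Taxon 5 and Taxon 9 but conflicts with the nesting implied by the other characters — most parsimoniously interpreted as homoplasy.
Only Taxon 7 and Taxon 9 show the derived state 'absent' for C5, supporting them as a clade.
C6 (derived state 'present') is unique to Taxon 6 (autapomorphy; uninformative for grouping).
C7 (derived state 'absent') is unique to Taxon 9 (autapomorphy; uninformative for grouping).
Most parsimonious ingroup topology: (((Taxon 7,Taxon 9),(Taxon 4,Taxon 6)),Taxon 5).
Taxon 7 and Taxon 9 share a more recent common ancestor with each other than either does with Taxon 5, so Taxon 5 is the least closely related of the three.

Taxon 5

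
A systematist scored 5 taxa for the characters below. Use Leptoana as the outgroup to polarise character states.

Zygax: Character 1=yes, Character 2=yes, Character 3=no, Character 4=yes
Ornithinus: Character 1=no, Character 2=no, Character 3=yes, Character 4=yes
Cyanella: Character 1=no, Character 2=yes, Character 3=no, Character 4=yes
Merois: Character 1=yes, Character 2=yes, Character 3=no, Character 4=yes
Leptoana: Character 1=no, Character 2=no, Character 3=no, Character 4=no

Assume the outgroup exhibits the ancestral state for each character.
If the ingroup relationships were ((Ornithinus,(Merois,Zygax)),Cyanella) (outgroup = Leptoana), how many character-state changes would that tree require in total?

5

Map each character onto ((Ornithinus,(Merois,Zygax)),Cyanella) (rooted by Leptoana) and count the minimum state changes it requires (Fitch parsimony):
Character 1: 1; Character 2: 2; Character 3: 1; Character 4: 1.
Total tree length = 5.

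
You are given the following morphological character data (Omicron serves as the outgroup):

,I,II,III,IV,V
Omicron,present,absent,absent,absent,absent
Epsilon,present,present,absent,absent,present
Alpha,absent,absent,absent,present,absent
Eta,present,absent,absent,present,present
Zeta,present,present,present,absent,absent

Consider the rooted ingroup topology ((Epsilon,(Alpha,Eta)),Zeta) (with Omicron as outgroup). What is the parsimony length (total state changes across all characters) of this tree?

Map each character onto ((Epsilon,(Alpha,Eta)),Zeta) (rooted by Omicron) and count the minimum state changes it requires (Fitch parsimony):
I: 1; II: 2; III: 1; IV: 1; V: 2.
Total tree length = 7.

7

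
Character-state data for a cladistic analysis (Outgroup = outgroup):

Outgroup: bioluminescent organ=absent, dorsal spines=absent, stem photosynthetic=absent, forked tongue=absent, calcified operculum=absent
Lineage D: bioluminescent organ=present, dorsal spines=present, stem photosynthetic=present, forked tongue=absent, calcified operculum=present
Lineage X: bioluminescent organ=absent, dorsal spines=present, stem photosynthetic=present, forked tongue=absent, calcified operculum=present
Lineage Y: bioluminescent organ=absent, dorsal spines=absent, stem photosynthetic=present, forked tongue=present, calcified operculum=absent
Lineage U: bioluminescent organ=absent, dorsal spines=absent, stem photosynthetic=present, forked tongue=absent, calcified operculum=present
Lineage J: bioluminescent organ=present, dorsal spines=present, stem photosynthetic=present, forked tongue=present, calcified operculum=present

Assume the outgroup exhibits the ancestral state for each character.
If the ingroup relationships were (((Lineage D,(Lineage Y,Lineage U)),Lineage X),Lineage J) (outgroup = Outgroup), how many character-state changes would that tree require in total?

Map each character onto (((Lineage D,(Lineage Y,Lineage U)),Lineage X),Lineage J) (rooted by Outgroup) and count the minimum state changes it requires (Fitch parsimony):
bioluminescent organ: 2; dorsal spines: 2; stem photosynthetic: 1; forked tongue: 2; calcified operculum: 2.
Total tree length = 9.

9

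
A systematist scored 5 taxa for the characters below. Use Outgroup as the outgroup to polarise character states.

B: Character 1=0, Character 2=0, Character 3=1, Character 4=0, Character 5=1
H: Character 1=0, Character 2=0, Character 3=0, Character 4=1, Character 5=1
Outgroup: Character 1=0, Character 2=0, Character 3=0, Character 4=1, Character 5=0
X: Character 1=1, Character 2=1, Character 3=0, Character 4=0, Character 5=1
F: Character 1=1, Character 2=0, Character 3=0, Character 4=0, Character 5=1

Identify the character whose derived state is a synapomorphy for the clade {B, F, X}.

Character 4

Character polarity is set by the outgroup: the derived state is whichever differs from the outgroup's state, so for Character 4 the derived state is '0', and for the remaining characters it is '1'.
Character 1 (derived state '1') is shared by F and X — a synapomorphy uniting that clade.
Character 2: derived state '1' in X only — an autapomorphy, so it tells us nothing about relationships among taxa.
Character 3: derived state '1' in B only — an autapomorphy, so it tells us nothing about relationships among taxa.
Only B, F, and X show the derived state '0' for Character 4, supporting them as a clade.
All ingroup taxa share the derived state '1' for Character 5; it defines the ingroup but does not resolve relationships within it.
Most parsimonious ingroup topology: (((X,F),B),H).
The clade {B, F, X} is supported by Character 4: its derived state '0' occurs in exactly those taxa and in no other taxon (including the outgroup).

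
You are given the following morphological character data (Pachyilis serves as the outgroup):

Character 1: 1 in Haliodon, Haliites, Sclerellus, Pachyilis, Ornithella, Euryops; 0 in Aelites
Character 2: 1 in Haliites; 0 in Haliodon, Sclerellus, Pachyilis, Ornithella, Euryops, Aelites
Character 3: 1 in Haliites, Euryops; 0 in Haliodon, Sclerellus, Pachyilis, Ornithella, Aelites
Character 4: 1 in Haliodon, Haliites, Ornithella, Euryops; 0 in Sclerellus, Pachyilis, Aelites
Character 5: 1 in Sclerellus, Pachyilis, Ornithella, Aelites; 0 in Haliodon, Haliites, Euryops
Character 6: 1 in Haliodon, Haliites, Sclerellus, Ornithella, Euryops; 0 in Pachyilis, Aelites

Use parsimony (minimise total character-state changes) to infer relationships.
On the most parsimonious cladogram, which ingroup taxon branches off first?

Character polarity is set by the outgroup: the derived state is whichever differs from the outgroup's state, so for Character 1, Character 5 the derived state is '0', and for the remaining characters it is '1'.
Character 1 (derived state '0') is unique to Aelites (autapomorphy; uninformative for grouping).
Character 2: derived state '1' in Haliites only — an autapomorphy, so it tells us nothing about relationships among taxa.
Only Euryops and Haliites show the derived state '1' for Character 3, supporting them as a clade.
Only Euryops, Haliites, Haliodon, and Ornithella show the derived state '1' for Character 4, supporting them as a clade.
Character 5: derived state '0' in Euryops, Haliites, and Haliodon only — synapomorphy for {Euryops, Haliites, Haliodon}.
Character 6: derived state '1' in Euryops, Haliites, Haliodon, Ornithella, and Sclerellus only — synapomorphy for {Euryops, Haliites, Haliodon, Ornithella, Sclerellus}.
Most parsimonious ingroup topology: (((Ornithella,((Euryops,Haliites),Haliodon)),Sclerellus),Aelites).
Aelites is sister to the clade containing all other ingroup taxa, so it is the earliest-diverging (most basal) ingroup lineage.

Aelites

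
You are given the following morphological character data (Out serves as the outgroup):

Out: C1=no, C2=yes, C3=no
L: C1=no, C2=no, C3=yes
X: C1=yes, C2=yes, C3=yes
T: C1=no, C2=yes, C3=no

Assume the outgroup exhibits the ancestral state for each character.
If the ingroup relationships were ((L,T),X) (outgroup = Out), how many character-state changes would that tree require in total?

Map each character onto ((L,T),X) (rooted by Out) and count the minimum state changes it requires (Fitch parsimony):
C1: 1; C2: 1; C3: 2.
Total tree length = 4.

4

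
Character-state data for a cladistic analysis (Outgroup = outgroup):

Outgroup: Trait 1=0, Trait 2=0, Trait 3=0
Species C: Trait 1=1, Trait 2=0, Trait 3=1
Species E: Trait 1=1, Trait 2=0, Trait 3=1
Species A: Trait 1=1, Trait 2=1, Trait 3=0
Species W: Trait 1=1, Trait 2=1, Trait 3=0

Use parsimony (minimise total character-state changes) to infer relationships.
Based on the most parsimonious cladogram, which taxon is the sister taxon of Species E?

The outgroup has state '0' for every character, so '1' is the derived state throughout.
Trait 1 (derived state '1') is shared by all ingroup taxa — unites the whole ingroup.
Only Species A and Species W show the derived state '1' for Trait 2, supporting them as a clade.
Trait 3 (derived state '1') is shared by Species C and Species E — a synapomorphy uniting that clade.
Most parsimonious ingroup topology: ((Species C,Species E),(Species A,Species W)).
Species E and Species C form a cherry on this tree, so they are sister taxa.

Species C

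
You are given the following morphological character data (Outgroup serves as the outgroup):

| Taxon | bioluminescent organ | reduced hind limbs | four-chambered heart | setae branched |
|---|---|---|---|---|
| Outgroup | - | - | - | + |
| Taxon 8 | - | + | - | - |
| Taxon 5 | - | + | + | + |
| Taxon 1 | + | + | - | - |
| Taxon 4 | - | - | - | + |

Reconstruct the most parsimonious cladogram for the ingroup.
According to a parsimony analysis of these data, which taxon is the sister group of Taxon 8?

Character polarity is set by the outgroup: the derived state is whichever differs from the outgroup's state, so for setae branched the derived state is '-', and for the remaining characters it is '+'.
bioluminescent organ (derived state '+') is unique to Taxon 1 (autapomorphy; uninformative for grouping).
Only Taxon 1, Taxon 5, and Taxon 8 show the derived state '+' for reduced hind limbs, supporting them as a clade.
four-chambered heart (derived state '+') is unique to Taxon 5 (autapomorphy; uninformative for grouping).
Only Taxon 1 and Taxon 8 show the derived state '-' for setae branched, supporting them as a clade.
Most parsimonious ingroup topology: (((Taxon 8,Taxon 1),Taxon 5),Taxon 4).
Taxon 8 and Taxon 1 form a cherry on this tree, so they are sister taxa.

Taxon 1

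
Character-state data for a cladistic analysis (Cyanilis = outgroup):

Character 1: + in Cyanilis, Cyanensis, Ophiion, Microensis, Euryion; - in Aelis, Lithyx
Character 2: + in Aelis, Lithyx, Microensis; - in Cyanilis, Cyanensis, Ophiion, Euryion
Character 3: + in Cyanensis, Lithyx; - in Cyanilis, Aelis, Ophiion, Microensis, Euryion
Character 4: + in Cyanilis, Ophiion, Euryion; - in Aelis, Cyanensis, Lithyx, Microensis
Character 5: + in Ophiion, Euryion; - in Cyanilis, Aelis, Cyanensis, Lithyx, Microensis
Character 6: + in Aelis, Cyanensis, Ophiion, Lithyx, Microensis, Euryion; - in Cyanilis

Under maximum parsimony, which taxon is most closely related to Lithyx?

Aelis

Character polarity is set by the outgroup: the derived state is whichever differs from the outgroup's state, so for Character 1, Character 4 the derived state is '-', and for the remaining characters it is '+'.
Only Aelis and Lithyx show the derived state '-' for Character 1, supporting them as a clade.
Only Aelis, Lithyx, and Microensis show the derived state '+' for Character 2, supporting them as a clade.
Character 3 groups Cyanensis and Lithyx, which is incompatible with the clades supported by the remaining characters; treating it as convergent (homoplasy) costs fewer steps than any alternative tree.
Character 4: derived state '-' in Aelis, Cyanensis, Lithyx, and Microensis only — synapomorphy for {Aelis, Cyanensis, Lithyx, Microensis}.
Only Euryion and Ophiion show the derived state '+' for Character 5, supporting them as a clade.
All ingroup taxa share the derived state '+' for Character 6; it defines the ingroup but does not resolve relationships within it.
Most parsimonious ingroup topology: ((((Aelis,Lithyx),Microensis),Cyanensis),(Ophiion,Euryion)).
Lithyx and Aelis form a cherry on this tree, so they are sister taxa.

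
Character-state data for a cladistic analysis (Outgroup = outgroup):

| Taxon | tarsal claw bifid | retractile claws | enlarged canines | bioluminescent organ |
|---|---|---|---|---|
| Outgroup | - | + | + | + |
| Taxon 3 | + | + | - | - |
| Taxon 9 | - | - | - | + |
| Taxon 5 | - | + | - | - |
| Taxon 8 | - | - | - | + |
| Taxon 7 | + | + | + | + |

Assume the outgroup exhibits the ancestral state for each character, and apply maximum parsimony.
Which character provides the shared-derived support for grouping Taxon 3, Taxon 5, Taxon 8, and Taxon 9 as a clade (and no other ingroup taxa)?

Character polarity is set by the outgroup: the derived state is whichever differs from the outgroup's state, so for retractile claws, enlarged canines, bioluminescent organ the derived state is '-', and for the remaining characters it is '+'.
tarsal claw bifid (state '+') occurs in Taxon 3 and Taxon 7 but conflicts with the nesting implied by the other characters — most parsimoniously interpreted as homoplasy.
retractile claws (derived state '-') is shared by Taxon 8 and Taxon 9 — a synapomorphy uniting that clade.
enlarged canines (derived state '-') is shared by Taxon 3, Taxon 5, Taxon 8, and Taxon 9 — a synapomorphy uniting that clade.
bioluminescent organ (derived state '-') is shared by Taxon 3 and Taxon 5 — a synapomorphy uniting that clade.
Most parsimonious ingroup topology: (((Taxon 3,Taxon 5),(Taxon 9,Taxon 8)),Taxon 7).
The clade {Taxon 3, Taxon 5, Taxon 8, Taxon 9} is supported by enlarged canines: its derived state '-' occurs in exactly those taxa and in no other taxon (including the outgroup).

enlarged canines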